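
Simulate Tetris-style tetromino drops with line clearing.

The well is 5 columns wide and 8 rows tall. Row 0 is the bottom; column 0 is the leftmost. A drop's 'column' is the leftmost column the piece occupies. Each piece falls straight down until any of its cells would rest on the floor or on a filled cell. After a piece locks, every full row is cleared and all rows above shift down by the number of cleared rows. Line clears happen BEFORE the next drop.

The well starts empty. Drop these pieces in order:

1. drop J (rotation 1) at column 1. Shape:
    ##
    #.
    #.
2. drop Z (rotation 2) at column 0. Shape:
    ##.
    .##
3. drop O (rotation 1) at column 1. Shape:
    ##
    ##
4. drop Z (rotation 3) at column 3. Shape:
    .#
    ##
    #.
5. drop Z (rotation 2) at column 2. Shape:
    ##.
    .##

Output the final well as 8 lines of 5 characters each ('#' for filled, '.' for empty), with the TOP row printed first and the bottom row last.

Drop 1: J rot1 at col 1 lands with bottom-row=0; cleared 0 line(s) (total 0); column heights now [0 3 3 0 0], max=3
Drop 2: Z rot2 at col 0 lands with bottom-row=3; cleared 0 line(s) (total 0); column heights now [5 5 4 0 0], max=5
Drop 3: O rot1 at col 1 lands with bottom-row=5; cleared 0 line(s) (total 0); column heights now [5 7 7 0 0], max=7
Drop 4: Z rot3 at col 3 lands with bottom-row=0; cleared 0 line(s) (total 0); column heights now [5 7 7 2 3], max=7
Drop 5: Z rot2 at col 2 lands with bottom-row=6; cleared 0 line(s) (total 0); column heights now [5 7 8 8 7], max=8

Answer: ..##.
.####
.##..
##...
.##..
.##.#
.#.##
.#.#.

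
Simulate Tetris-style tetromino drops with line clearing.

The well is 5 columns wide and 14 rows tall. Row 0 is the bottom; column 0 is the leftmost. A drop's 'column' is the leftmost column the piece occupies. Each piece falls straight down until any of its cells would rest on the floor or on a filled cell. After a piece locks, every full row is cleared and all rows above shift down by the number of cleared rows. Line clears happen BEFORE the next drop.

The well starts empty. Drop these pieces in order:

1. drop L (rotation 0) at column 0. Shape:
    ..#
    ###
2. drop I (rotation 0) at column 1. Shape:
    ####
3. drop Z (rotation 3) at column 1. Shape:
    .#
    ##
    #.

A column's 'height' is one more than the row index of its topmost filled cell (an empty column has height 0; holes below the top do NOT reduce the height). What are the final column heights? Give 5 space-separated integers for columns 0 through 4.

Answer: 1 5 6 3 3

Derivation:
Drop 1: L rot0 at col 0 lands with bottom-row=0; cleared 0 line(s) (total 0); column heights now [1 1 2 0 0], max=2
Drop 2: I rot0 at col 1 lands with bottom-row=2; cleared 0 line(s) (total 0); column heights now [1 3 3 3 3], max=3
Drop 3: Z rot3 at col 1 lands with bottom-row=3; cleared 0 line(s) (total 0); column heights now [1 5 6 3 3], max=6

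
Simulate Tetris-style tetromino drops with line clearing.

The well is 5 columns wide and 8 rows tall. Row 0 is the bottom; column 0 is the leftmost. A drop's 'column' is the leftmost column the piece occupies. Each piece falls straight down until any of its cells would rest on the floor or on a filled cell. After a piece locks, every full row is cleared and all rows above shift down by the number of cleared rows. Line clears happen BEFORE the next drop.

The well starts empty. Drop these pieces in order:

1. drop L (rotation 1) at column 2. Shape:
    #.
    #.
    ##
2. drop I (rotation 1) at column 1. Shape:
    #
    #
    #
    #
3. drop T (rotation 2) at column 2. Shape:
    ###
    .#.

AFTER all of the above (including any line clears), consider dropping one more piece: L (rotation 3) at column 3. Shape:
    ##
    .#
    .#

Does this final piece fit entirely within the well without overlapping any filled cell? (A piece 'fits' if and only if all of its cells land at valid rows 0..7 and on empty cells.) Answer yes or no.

Drop 1: L rot1 at col 2 lands with bottom-row=0; cleared 0 line(s) (total 0); column heights now [0 0 3 1 0], max=3
Drop 2: I rot1 at col 1 lands with bottom-row=0; cleared 0 line(s) (total 0); column heights now [0 4 3 1 0], max=4
Drop 3: T rot2 at col 2 lands with bottom-row=2; cleared 0 line(s) (total 0); column heights now [0 4 4 4 4], max=4
Test piece L rot3 at col 3 (width 2): heights before test = [0 4 4 4 4]; fits = True

Answer: yes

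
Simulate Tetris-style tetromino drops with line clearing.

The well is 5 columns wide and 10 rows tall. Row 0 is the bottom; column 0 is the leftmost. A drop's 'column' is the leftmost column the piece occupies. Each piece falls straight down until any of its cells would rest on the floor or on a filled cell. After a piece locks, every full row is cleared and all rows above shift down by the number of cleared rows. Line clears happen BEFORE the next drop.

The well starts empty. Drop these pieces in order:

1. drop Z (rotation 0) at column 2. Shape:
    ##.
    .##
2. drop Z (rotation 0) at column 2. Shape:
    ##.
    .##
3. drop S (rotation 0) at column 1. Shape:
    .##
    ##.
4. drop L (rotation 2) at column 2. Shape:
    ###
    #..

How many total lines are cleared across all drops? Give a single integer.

Drop 1: Z rot0 at col 2 lands with bottom-row=0; cleared 0 line(s) (total 0); column heights now [0 0 2 2 1], max=2
Drop 2: Z rot0 at col 2 lands with bottom-row=2; cleared 0 line(s) (total 0); column heights now [0 0 4 4 3], max=4
Drop 3: S rot0 at col 1 lands with bottom-row=4; cleared 0 line(s) (total 0); column heights now [0 5 6 6 3], max=6
Drop 4: L rot2 at col 2 lands with bottom-row=6; cleared 0 line(s) (total 0); column heights now [0 5 8 8 8], max=8

Answer: 0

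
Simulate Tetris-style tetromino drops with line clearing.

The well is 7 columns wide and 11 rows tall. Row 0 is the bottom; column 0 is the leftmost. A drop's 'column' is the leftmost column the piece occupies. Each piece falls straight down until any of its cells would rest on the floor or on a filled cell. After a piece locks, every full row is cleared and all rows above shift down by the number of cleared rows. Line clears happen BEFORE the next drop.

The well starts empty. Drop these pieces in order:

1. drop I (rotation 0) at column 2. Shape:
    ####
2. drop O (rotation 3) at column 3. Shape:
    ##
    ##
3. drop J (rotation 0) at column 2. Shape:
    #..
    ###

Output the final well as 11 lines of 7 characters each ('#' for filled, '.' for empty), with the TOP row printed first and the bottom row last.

Answer: .......
.......
.......
.......
.......
.......
..#....
..###..
...##..
...##..
..####.

Derivation:
Drop 1: I rot0 at col 2 lands with bottom-row=0; cleared 0 line(s) (total 0); column heights now [0 0 1 1 1 1 0], max=1
Drop 2: O rot3 at col 3 lands with bottom-row=1; cleared 0 line(s) (total 0); column heights now [0 0 1 3 3 1 0], max=3
Drop 3: J rot0 at col 2 lands with bottom-row=3; cleared 0 line(s) (total 0); column heights now [0 0 5 4 4 1 0], max=5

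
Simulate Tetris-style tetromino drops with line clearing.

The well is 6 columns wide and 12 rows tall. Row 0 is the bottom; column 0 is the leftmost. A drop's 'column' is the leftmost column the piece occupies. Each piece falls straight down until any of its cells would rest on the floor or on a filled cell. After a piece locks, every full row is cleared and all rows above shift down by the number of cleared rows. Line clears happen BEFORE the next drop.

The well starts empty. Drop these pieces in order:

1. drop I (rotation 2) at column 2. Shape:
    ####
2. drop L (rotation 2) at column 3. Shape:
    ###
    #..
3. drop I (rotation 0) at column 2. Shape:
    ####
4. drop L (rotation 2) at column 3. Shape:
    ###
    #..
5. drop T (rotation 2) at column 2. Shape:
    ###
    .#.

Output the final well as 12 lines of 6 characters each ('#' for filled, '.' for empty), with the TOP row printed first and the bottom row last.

Answer: ......
......
......
......
..###.
...#..
...###
...#..
..####
...###
...#..
..####

Derivation:
Drop 1: I rot2 at col 2 lands with bottom-row=0; cleared 0 line(s) (total 0); column heights now [0 0 1 1 1 1], max=1
Drop 2: L rot2 at col 3 lands with bottom-row=1; cleared 0 line(s) (total 0); column heights now [0 0 1 3 3 3], max=3
Drop 3: I rot0 at col 2 lands with bottom-row=3; cleared 0 line(s) (total 0); column heights now [0 0 4 4 4 4], max=4
Drop 4: L rot2 at col 3 lands with bottom-row=4; cleared 0 line(s) (total 0); column heights now [0 0 4 6 6 6], max=6
Drop 5: T rot2 at col 2 lands with bottom-row=6; cleared 0 line(s) (total 0); column heights now [0 0 8 8 8 6], max=8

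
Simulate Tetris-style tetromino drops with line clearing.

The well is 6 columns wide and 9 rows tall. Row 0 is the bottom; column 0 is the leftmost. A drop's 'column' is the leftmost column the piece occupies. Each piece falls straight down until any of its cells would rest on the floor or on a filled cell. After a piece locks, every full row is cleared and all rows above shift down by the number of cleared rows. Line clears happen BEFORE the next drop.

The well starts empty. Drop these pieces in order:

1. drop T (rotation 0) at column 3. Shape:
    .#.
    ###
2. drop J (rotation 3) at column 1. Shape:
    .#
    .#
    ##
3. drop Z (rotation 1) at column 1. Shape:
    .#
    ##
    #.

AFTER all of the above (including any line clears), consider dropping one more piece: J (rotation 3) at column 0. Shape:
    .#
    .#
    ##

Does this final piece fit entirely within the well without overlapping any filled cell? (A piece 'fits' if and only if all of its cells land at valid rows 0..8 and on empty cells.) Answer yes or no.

Answer: yes

Derivation:
Drop 1: T rot0 at col 3 lands with bottom-row=0; cleared 0 line(s) (total 0); column heights now [0 0 0 1 2 1], max=2
Drop 2: J rot3 at col 1 lands with bottom-row=0; cleared 0 line(s) (total 0); column heights now [0 1 3 1 2 1], max=3
Drop 3: Z rot1 at col 1 lands with bottom-row=2; cleared 0 line(s) (total 0); column heights now [0 4 5 1 2 1], max=5
Test piece J rot3 at col 0 (width 2): heights before test = [0 4 5 1 2 1]; fits = True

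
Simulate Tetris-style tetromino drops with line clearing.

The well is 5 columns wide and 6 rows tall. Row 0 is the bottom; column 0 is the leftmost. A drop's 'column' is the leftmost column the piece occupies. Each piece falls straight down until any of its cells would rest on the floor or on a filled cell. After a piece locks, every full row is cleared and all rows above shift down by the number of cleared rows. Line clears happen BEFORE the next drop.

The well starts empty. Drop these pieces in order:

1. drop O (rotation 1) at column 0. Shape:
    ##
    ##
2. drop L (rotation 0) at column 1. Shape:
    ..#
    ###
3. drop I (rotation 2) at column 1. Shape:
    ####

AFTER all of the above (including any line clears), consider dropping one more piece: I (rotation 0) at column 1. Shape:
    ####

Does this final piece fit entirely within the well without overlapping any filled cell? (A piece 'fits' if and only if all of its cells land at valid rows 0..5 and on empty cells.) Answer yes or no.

Drop 1: O rot1 at col 0 lands with bottom-row=0; cleared 0 line(s) (total 0); column heights now [2 2 0 0 0], max=2
Drop 2: L rot0 at col 1 lands with bottom-row=2; cleared 0 line(s) (total 0); column heights now [2 3 3 4 0], max=4
Drop 3: I rot2 at col 1 lands with bottom-row=4; cleared 0 line(s) (total 0); column heights now [2 5 5 5 5], max=5
Test piece I rot0 at col 1 (width 4): heights before test = [2 5 5 5 5]; fits = True

Answer: yes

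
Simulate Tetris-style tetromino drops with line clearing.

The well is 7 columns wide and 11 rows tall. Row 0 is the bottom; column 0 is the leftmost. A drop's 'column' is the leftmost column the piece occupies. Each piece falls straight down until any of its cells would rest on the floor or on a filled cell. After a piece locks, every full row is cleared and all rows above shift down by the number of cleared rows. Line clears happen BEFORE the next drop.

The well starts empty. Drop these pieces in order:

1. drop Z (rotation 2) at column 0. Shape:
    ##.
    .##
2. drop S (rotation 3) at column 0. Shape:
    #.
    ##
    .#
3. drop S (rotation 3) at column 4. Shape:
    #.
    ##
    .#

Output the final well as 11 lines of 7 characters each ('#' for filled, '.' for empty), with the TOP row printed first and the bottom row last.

Answer: .......
.......
.......
.......
.......
.......
#......
##.....
.#..#..
##..##.
.##..#.

Derivation:
Drop 1: Z rot2 at col 0 lands with bottom-row=0; cleared 0 line(s) (total 0); column heights now [2 2 1 0 0 0 0], max=2
Drop 2: S rot3 at col 0 lands with bottom-row=2; cleared 0 line(s) (total 0); column heights now [5 4 1 0 0 0 0], max=5
Drop 3: S rot3 at col 4 lands with bottom-row=0; cleared 0 line(s) (total 0); column heights now [5 4 1 0 3 2 0], max=5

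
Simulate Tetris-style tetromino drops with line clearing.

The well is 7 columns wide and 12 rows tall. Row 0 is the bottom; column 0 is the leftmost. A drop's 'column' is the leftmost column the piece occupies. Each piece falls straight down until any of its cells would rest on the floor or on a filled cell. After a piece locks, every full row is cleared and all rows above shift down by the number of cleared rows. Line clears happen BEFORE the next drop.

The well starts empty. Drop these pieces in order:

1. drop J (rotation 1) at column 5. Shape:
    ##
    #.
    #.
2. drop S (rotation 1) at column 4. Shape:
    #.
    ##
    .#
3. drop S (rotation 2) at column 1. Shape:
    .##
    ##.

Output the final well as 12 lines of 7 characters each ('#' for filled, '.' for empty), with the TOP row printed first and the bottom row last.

Answer: .......
.......
.......
.......
.......
.......
....#..
....##.
.....#.
.....##
..##.#.
.##..#.

Derivation:
Drop 1: J rot1 at col 5 lands with bottom-row=0; cleared 0 line(s) (total 0); column heights now [0 0 0 0 0 3 3], max=3
Drop 2: S rot1 at col 4 lands with bottom-row=3; cleared 0 line(s) (total 0); column heights now [0 0 0 0 6 5 3], max=6
Drop 3: S rot2 at col 1 lands with bottom-row=0; cleared 0 line(s) (total 0); column heights now [0 1 2 2 6 5 3], max=6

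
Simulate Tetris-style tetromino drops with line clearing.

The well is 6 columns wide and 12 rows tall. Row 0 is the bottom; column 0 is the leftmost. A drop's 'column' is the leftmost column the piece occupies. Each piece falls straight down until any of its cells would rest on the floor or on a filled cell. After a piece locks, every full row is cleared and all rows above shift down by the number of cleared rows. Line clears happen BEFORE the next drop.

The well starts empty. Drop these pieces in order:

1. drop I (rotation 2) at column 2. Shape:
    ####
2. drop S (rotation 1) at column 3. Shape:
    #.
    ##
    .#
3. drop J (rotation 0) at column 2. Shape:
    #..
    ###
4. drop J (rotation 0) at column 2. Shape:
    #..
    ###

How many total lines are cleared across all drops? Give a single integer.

Drop 1: I rot2 at col 2 lands with bottom-row=0; cleared 0 line(s) (total 0); column heights now [0 0 1 1 1 1], max=1
Drop 2: S rot1 at col 3 lands with bottom-row=1; cleared 0 line(s) (total 0); column heights now [0 0 1 4 3 1], max=4
Drop 3: J rot0 at col 2 lands with bottom-row=4; cleared 0 line(s) (total 0); column heights now [0 0 6 5 5 1], max=6
Drop 4: J rot0 at col 2 lands with bottom-row=6; cleared 0 line(s) (total 0); column heights now [0 0 8 7 7 1], max=8

Answer: 0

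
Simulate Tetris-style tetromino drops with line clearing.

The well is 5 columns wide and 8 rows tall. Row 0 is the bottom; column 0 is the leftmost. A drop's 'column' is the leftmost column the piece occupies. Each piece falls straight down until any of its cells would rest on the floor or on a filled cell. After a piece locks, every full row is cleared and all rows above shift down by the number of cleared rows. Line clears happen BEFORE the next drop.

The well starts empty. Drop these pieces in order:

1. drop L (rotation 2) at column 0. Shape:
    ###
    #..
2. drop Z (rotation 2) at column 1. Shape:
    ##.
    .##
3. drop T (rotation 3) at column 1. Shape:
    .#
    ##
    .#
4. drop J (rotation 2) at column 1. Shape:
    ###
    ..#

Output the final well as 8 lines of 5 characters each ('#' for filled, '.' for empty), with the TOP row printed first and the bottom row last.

Drop 1: L rot2 at col 0 lands with bottom-row=0; cleared 0 line(s) (total 0); column heights now [2 2 2 0 0], max=2
Drop 2: Z rot2 at col 1 lands with bottom-row=2; cleared 0 line(s) (total 0); column heights now [2 4 4 3 0], max=4
Drop 3: T rot3 at col 1 lands with bottom-row=4; cleared 0 line(s) (total 0); column heights now [2 6 7 3 0], max=7
Drop 4: J rot2 at col 1 lands with bottom-row=6; cleared 0 line(s) (total 0); column heights now [2 8 8 8 0], max=8

Answer: .###.
..##.
.##..
..#..
.##..
..##.
###..
#....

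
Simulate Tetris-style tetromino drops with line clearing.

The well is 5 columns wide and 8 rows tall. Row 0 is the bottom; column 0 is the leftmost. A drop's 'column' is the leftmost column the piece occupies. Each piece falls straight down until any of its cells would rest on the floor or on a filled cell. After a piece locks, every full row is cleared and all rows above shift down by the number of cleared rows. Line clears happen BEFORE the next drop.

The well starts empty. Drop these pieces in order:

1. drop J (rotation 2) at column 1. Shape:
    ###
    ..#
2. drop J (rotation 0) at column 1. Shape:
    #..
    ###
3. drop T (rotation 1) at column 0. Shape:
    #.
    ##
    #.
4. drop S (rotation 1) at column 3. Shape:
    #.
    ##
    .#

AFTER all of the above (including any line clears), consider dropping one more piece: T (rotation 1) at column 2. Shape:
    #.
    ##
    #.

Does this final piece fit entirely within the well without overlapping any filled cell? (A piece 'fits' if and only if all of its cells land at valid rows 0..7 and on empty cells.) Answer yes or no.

Answer: yes

Derivation:
Drop 1: J rot2 at col 1 lands with bottom-row=0; cleared 0 line(s) (total 0); column heights now [0 2 2 2 0], max=2
Drop 2: J rot0 at col 1 lands with bottom-row=2; cleared 0 line(s) (total 0); column heights now [0 4 3 3 0], max=4
Drop 3: T rot1 at col 0 lands with bottom-row=3; cleared 0 line(s) (total 0); column heights now [6 5 3 3 0], max=6
Drop 4: S rot1 at col 3 lands with bottom-row=2; cleared 0 line(s) (total 0); column heights now [6 5 3 5 4], max=6
Test piece T rot1 at col 2 (width 2): heights before test = [6 5 3 5 4]; fits = True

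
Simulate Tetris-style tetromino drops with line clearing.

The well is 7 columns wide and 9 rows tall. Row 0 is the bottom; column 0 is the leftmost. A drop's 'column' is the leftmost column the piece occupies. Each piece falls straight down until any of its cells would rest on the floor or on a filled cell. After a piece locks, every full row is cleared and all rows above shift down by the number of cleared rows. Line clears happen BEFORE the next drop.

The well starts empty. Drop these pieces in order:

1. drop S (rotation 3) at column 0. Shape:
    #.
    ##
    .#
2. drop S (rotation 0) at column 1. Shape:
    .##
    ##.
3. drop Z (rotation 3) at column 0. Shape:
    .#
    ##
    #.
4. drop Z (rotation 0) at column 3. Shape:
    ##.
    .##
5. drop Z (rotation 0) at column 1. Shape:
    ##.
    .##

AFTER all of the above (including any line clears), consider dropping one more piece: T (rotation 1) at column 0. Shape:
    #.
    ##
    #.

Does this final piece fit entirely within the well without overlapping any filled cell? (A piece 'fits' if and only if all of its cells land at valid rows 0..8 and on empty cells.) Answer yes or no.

Drop 1: S rot3 at col 0 lands with bottom-row=0; cleared 0 line(s) (total 0); column heights now [3 2 0 0 0 0 0], max=3
Drop 2: S rot0 at col 1 lands with bottom-row=2; cleared 0 line(s) (total 0); column heights now [3 3 4 4 0 0 0], max=4
Drop 3: Z rot3 at col 0 lands with bottom-row=3; cleared 0 line(s) (total 0); column heights now [5 6 4 4 0 0 0], max=6
Drop 4: Z rot0 at col 3 lands with bottom-row=3; cleared 0 line(s) (total 0); column heights now [5 6 4 5 5 4 0], max=6
Drop 5: Z rot0 at col 1 lands with bottom-row=5; cleared 0 line(s) (total 0); column heights now [5 7 7 6 5 4 0], max=7
Test piece T rot1 at col 0 (width 2): heights before test = [5 7 7 6 5 4 0]; fits = True

Answer: yes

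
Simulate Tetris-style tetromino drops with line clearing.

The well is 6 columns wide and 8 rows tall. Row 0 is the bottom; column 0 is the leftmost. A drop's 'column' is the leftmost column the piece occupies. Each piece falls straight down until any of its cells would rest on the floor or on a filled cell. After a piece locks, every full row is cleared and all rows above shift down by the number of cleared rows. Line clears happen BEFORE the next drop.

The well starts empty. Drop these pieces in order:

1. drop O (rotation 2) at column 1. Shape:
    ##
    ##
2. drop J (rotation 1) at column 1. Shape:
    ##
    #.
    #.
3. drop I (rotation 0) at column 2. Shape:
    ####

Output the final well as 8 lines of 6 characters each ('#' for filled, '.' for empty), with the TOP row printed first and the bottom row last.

Answer: ......
......
..####
.##...
.#....
.#....
.##...
.##...

Derivation:
Drop 1: O rot2 at col 1 lands with bottom-row=0; cleared 0 line(s) (total 0); column heights now [0 2 2 0 0 0], max=2
Drop 2: J rot1 at col 1 lands with bottom-row=2; cleared 0 line(s) (total 0); column heights now [0 5 5 0 0 0], max=5
Drop 3: I rot0 at col 2 lands with bottom-row=5; cleared 0 line(s) (total 0); column heights now [0 5 6 6 6 6], max=6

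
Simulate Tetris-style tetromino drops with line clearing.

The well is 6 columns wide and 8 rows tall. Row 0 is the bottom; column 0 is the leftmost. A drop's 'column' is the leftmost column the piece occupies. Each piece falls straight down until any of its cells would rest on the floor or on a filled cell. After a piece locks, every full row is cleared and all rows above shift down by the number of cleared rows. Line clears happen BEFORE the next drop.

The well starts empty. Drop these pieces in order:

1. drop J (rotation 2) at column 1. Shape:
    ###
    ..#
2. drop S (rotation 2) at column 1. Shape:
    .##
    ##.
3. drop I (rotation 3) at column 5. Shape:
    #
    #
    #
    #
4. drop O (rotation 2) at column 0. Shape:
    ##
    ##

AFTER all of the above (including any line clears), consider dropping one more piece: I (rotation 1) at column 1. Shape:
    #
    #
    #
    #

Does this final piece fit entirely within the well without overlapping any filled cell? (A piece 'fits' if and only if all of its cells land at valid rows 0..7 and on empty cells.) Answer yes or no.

Drop 1: J rot2 at col 1 lands with bottom-row=0; cleared 0 line(s) (total 0); column heights now [0 2 2 2 0 0], max=2
Drop 2: S rot2 at col 1 lands with bottom-row=2; cleared 0 line(s) (total 0); column heights now [0 3 4 4 0 0], max=4
Drop 3: I rot3 at col 5 lands with bottom-row=0; cleared 0 line(s) (total 0); column heights now [0 3 4 4 0 4], max=4
Drop 4: O rot2 at col 0 lands with bottom-row=3; cleared 0 line(s) (total 0); column heights now [5 5 4 4 0 4], max=5
Test piece I rot1 at col 1 (width 1): heights before test = [5 5 4 4 0 4]; fits = False

Answer: no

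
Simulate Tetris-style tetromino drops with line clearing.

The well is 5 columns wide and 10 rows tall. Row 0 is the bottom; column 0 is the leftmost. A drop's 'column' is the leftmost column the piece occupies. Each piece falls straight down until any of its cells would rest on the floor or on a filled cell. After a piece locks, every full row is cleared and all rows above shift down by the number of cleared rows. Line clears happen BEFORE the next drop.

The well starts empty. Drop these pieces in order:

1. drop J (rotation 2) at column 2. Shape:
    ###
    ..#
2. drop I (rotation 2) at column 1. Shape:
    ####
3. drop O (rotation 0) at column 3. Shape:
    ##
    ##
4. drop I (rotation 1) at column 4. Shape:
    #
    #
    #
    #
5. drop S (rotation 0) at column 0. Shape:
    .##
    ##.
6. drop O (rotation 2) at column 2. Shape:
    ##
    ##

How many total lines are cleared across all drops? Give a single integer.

Drop 1: J rot2 at col 2 lands with bottom-row=0; cleared 0 line(s) (total 0); column heights now [0 0 2 2 2], max=2
Drop 2: I rot2 at col 1 lands with bottom-row=2; cleared 0 line(s) (total 0); column heights now [0 3 3 3 3], max=3
Drop 3: O rot0 at col 3 lands with bottom-row=3; cleared 0 line(s) (total 0); column heights now [0 3 3 5 5], max=5
Drop 4: I rot1 at col 4 lands with bottom-row=5; cleared 0 line(s) (total 0); column heights now [0 3 3 5 9], max=9
Drop 5: S rot0 at col 0 lands with bottom-row=3; cleared 0 line(s) (total 0); column heights now [4 5 5 5 9], max=9
Drop 6: O rot2 at col 2 lands with bottom-row=5; cleared 0 line(s) (total 0); column heights now [4 5 7 7 9], max=9

Answer: 0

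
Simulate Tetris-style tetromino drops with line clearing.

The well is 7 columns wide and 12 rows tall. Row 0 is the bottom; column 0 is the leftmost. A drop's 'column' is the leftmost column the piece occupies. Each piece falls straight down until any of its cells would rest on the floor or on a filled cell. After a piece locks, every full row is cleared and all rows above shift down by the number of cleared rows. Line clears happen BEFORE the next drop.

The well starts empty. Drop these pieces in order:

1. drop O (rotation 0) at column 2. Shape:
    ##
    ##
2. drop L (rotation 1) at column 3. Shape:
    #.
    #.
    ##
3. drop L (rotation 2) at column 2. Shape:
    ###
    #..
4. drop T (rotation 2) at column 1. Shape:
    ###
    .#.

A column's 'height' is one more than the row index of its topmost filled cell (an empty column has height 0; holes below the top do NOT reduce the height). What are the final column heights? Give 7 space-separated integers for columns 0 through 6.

Drop 1: O rot0 at col 2 lands with bottom-row=0; cleared 0 line(s) (total 0); column heights now [0 0 2 2 0 0 0], max=2
Drop 2: L rot1 at col 3 lands with bottom-row=2; cleared 0 line(s) (total 0); column heights now [0 0 2 5 3 0 0], max=5
Drop 3: L rot2 at col 2 lands with bottom-row=4; cleared 0 line(s) (total 0); column heights now [0 0 6 6 6 0 0], max=6
Drop 4: T rot2 at col 1 lands with bottom-row=6; cleared 0 line(s) (total 0); column heights now [0 8 8 8 6 0 0], max=8

Answer: 0 8 8 8 6 0 0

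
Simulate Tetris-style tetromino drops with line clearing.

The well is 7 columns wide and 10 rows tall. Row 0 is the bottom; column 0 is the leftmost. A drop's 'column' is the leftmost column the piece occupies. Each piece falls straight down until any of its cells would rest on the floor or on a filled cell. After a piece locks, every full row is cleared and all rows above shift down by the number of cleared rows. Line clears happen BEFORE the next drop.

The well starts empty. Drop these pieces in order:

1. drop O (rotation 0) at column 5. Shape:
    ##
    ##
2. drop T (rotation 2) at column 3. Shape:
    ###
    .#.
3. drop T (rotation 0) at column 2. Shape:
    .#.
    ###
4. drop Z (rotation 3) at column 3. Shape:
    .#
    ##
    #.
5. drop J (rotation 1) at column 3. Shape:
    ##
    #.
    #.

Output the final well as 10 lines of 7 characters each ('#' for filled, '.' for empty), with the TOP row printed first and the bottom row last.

Drop 1: O rot0 at col 5 lands with bottom-row=0; cleared 0 line(s) (total 0); column heights now [0 0 0 0 0 2 2], max=2
Drop 2: T rot2 at col 3 lands with bottom-row=1; cleared 0 line(s) (total 0); column heights now [0 0 0 3 3 3 2], max=3
Drop 3: T rot0 at col 2 lands with bottom-row=3; cleared 0 line(s) (total 0); column heights now [0 0 4 5 4 3 2], max=5
Drop 4: Z rot3 at col 3 lands with bottom-row=5; cleared 0 line(s) (total 0); column heights now [0 0 4 7 8 3 2], max=8
Drop 5: J rot1 at col 3 lands with bottom-row=7; cleared 0 line(s) (total 0); column heights now [0 0 4 10 10 3 2], max=10

Answer: ...##..
...#...
...##..
...##..
...#...
...#...
..###..
...###.
....###
.....##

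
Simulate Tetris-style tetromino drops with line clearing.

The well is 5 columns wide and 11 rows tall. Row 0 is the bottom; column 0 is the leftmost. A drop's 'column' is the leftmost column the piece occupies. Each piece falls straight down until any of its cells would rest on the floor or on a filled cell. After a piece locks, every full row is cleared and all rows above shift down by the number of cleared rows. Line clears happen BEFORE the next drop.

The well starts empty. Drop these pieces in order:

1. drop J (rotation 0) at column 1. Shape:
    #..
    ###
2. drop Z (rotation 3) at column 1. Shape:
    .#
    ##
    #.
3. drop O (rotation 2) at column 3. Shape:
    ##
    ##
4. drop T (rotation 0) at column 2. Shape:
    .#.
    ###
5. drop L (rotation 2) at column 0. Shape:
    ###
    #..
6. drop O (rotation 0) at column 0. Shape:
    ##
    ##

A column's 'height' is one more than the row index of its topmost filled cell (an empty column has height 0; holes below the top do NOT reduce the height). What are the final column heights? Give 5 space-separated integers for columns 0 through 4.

Answer: 9 9 7 7 6

Derivation:
Drop 1: J rot0 at col 1 lands with bottom-row=0; cleared 0 line(s) (total 0); column heights now [0 2 1 1 0], max=2
Drop 2: Z rot3 at col 1 lands with bottom-row=2; cleared 0 line(s) (total 0); column heights now [0 4 5 1 0], max=5
Drop 3: O rot2 at col 3 lands with bottom-row=1; cleared 0 line(s) (total 0); column heights now [0 4 5 3 3], max=5
Drop 4: T rot0 at col 2 lands with bottom-row=5; cleared 0 line(s) (total 0); column heights now [0 4 6 7 6], max=7
Drop 5: L rot2 at col 0 lands with bottom-row=5; cleared 0 line(s) (total 0); column heights now [7 7 7 7 6], max=7
Drop 6: O rot0 at col 0 lands with bottom-row=7; cleared 0 line(s) (total 0); column heights now [9 9 7 7 6], max=9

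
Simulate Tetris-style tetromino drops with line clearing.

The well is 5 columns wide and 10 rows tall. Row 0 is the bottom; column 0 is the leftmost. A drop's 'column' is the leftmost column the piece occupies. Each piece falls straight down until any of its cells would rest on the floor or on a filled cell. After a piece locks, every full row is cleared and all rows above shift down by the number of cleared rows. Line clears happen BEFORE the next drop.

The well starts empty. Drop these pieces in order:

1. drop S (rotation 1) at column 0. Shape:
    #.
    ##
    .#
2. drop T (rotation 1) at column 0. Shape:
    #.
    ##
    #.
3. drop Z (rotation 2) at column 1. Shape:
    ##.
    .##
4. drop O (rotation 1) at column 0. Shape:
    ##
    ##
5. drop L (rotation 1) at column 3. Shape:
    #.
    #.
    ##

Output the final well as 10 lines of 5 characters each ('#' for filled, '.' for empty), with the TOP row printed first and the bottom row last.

Answer: .....
.....
.....
##.#.
##.#.
####.
#....
#....
##...
.#...

Derivation:
Drop 1: S rot1 at col 0 lands with bottom-row=0; cleared 0 line(s) (total 0); column heights now [3 2 0 0 0], max=3
Drop 2: T rot1 at col 0 lands with bottom-row=3; cleared 0 line(s) (total 0); column heights now [6 5 0 0 0], max=6
Drop 3: Z rot2 at col 1 lands with bottom-row=4; cleared 0 line(s) (total 0); column heights now [6 6 6 5 0], max=6
Drop 4: O rot1 at col 0 lands with bottom-row=6; cleared 0 line(s) (total 0); column heights now [8 8 6 5 0], max=8
Drop 5: L rot1 at col 3 lands with bottom-row=5; cleared 1 line(s) (total 1); column heights now [7 7 5 7 0], max=7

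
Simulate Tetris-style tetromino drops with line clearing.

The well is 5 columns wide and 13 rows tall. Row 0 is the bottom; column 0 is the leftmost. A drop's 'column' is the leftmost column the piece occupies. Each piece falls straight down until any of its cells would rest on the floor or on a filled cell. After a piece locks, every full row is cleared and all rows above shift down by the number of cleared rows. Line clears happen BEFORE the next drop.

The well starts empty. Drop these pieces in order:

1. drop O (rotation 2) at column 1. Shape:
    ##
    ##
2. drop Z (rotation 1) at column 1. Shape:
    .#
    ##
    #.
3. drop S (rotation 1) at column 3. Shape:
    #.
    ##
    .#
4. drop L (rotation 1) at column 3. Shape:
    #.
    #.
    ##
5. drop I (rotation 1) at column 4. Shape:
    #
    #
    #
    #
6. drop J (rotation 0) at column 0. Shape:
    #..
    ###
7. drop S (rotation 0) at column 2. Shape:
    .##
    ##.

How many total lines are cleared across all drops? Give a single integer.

Answer: 1

Derivation:
Drop 1: O rot2 at col 1 lands with bottom-row=0; cleared 0 line(s) (total 0); column heights now [0 2 2 0 0], max=2
Drop 2: Z rot1 at col 1 lands with bottom-row=2; cleared 0 line(s) (total 0); column heights now [0 4 5 0 0], max=5
Drop 3: S rot1 at col 3 lands with bottom-row=0; cleared 0 line(s) (total 0); column heights now [0 4 5 3 2], max=5
Drop 4: L rot1 at col 3 lands with bottom-row=3; cleared 0 line(s) (total 0); column heights now [0 4 5 6 4], max=6
Drop 5: I rot1 at col 4 lands with bottom-row=4; cleared 0 line(s) (total 0); column heights now [0 4 5 6 8], max=8
Drop 6: J rot0 at col 0 lands with bottom-row=5; cleared 1 line(s) (total 1); column heights now [6 4 5 5 7], max=7
Drop 7: S rot0 at col 2 lands with bottom-row=6; cleared 0 line(s) (total 1); column heights now [6 4 7 8 8], max=8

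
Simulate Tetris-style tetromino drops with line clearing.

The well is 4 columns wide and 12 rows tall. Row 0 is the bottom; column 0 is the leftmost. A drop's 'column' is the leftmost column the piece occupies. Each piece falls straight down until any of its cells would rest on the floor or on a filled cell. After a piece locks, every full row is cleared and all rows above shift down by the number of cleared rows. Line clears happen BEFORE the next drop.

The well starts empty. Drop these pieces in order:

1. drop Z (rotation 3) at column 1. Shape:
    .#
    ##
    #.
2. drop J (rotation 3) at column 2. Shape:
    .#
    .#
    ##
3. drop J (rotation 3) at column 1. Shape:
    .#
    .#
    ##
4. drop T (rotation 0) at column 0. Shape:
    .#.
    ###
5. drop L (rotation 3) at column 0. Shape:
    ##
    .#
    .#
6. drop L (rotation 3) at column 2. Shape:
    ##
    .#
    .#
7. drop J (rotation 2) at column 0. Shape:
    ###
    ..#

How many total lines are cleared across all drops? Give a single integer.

Answer: 1

Derivation:
Drop 1: Z rot3 at col 1 lands with bottom-row=0; cleared 0 line(s) (total 0); column heights now [0 2 3 0], max=3
Drop 2: J rot3 at col 2 lands with bottom-row=3; cleared 0 line(s) (total 0); column heights now [0 2 4 6], max=6
Drop 3: J rot3 at col 1 lands with bottom-row=4; cleared 0 line(s) (total 0); column heights now [0 5 7 6], max=7
Drop 4: T rot0 at col 0 lands with bottom-row=7; cleared 0 line(s) (total 0); column heights now [8 9 8 6], max=9
Drop 5: L rot3 at col 0 lands with bottom-row=9; cleared 0 line(s) (total 0); column heights now [12 12 8 6], max=12
Drop 6: L rot3 at col 2 lands with bottom-row=6; cleared 1 line(s) (total 1); column heights now [11 11 8 8], max=11
Drop 7: J rot2 at col 0 lands with bottom-row=10; cleared 0 line(s) (total 1); column heights now [12 12 12 8], max=12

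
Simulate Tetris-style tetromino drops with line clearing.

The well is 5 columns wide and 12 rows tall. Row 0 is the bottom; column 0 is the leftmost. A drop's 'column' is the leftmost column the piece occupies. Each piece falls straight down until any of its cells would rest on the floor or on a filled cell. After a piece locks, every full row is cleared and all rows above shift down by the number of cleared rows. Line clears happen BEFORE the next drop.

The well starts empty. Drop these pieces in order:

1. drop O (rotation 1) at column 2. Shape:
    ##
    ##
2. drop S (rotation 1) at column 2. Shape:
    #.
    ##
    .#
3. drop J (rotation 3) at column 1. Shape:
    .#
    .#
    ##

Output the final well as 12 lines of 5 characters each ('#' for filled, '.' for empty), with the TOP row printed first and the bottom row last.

Drop 1: O rot1 at col 2 lands with bottom-row=0; cleared 0 line(s) (total 0); column heights now [0 0 2 2 0], max=2
Drop 2: S rot1 at col 2 lands with bottom-row=2; cleared 0 line(s) (total 0); column heights now [0 0 5 4 0], max=5
Drop 3: J rot3 at col 1 lands with bottom-row=5; cleared 0 line(s) (total 0); column heights now [0 6 8 4 0], max=8

Answer: .....
.....
.....
.....
..#..
..#..
.##..
..#..
..##.
...#.
..##.
..##.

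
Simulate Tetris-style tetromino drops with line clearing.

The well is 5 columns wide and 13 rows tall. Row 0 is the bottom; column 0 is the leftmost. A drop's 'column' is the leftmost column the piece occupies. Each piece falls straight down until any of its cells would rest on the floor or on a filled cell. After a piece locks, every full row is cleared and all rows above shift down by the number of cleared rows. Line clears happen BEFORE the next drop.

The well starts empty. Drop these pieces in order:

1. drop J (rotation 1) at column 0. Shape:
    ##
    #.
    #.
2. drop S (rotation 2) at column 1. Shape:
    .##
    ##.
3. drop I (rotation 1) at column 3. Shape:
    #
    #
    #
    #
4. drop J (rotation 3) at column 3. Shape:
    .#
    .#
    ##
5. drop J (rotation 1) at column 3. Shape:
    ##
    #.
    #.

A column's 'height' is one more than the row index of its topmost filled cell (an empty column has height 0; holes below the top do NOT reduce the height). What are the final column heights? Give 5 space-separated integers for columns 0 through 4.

Drop 1: J rot1 at col 0 lands with bottom-row=0; cleared 0 line(s) (total 0); column heights now [3 3 0 0 0], max=3
Drop 2: S rot2 at col 1 lands with bottom-row=3; cleared 0 line(s) (total 0); column heights now [3 4 5 5 0], max=5
Drop 3: I rot1 at col 3 lands with bottom-row=5; cleared 0 line(s) (total 0); column heights now [3 4 5 9 0], max=9
Drop 4: J rot3 at col 3 lands with bottom-row=9; cleared 0 line(s) (total 0); column heights now [3 4 5 10 12], max=12
Drop 5: J rot1 at col 3 lands with bottom-row=10; cleared 0 line(s) (total 0); column heights now [3 4 5 13 13], max=13

Answer: 3 4 5 13 13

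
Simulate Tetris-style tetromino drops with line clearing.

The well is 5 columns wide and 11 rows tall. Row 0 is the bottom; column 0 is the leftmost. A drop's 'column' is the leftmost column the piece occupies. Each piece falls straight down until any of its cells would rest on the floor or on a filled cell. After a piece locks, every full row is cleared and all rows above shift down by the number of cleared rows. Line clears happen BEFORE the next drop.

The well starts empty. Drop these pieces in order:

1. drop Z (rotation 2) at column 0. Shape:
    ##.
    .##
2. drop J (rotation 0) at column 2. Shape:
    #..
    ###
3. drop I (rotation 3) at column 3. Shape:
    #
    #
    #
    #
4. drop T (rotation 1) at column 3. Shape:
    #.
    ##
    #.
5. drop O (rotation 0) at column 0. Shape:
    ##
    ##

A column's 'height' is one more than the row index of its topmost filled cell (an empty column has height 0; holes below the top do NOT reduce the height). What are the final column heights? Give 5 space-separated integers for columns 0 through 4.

Drop 1: Z rot2 at col 0 lands with bottom-row=0; cleared 0 line(s) (total 0); column heights now [2 2 1 0 0], max=2
Drop 2: J rot0 at col 2 lands with bottom-row=1; cleared 1 line(s) (total 1); column heights now [0 1 2 0 0], max=2
Drop 3: I rot3 at col 3 lands with bottom-row=0; cleared 0 line(s) (total 1); column heights now [0 1 2 4 0], max=4
Drop 4: T rot1 at col 3 lands with bottom-row=4; cleared 0 line(s) (total 1); column heights now [0 1 2 7 6], max=7
Drop 5: O rot0 at col 0 lands with bottom-row=1; cleared 0 line(s) (total 1); column heights now [3 3 2 7 6], max=7

Answer: 3 3 2 7 6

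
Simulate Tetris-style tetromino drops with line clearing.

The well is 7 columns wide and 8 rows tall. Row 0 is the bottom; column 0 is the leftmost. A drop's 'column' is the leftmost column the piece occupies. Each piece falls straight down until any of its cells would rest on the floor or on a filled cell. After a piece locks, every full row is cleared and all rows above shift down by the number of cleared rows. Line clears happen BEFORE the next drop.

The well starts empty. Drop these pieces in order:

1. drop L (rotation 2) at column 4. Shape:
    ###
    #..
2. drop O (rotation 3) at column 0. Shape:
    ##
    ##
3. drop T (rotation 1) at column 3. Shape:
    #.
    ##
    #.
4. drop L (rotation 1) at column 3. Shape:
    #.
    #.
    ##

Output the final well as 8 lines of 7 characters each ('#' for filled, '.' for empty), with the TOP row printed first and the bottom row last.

Answer: .......
...#...
...#...
...##..
...#...
...##..
##.####
##..#..

Derivation:
Drop 1: L rot2 at col 4 lands with bottom-row=0; cleared 0 line(s) (total 0); column heights now [0 0 0 0 2 2 2], max=2
Drop 2: O rot3 at col 0 lands with bottom-row=0; cleared 0 line(s) (total 0); column heights now [2 2 0 0 2 2 2], max=2
Drop 3: T rot1 at col 3 lands with bottom-row=1; cleared 0 line(s) (total 0); column heights now [2 2 0 4 3 2 2], max=4
Drop 4: L rot1 at col 3 lands with bottom-row=4; cleared 0 line(s) (total 0); column heights now [2 2 0 7 5 2 2], max=7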